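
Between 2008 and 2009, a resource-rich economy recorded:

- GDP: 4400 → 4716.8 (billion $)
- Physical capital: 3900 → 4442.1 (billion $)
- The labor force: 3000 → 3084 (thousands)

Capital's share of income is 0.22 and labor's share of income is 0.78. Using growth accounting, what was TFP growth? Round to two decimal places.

GDP growth = (4716.8 − 4400) / 4400 = 7.2%.
Physical capital growth = (4442.1 − 3900) / 3900 = 13.9%.
The labor force growth = (3084 − 3000) / 3000 = 2.8%.
Labor's share = 1 − 0.22 = 0.78.
Physical capital: 0.22 × 13.9 = 3.058 pp.
The labor force: 0.78 × 2.8 = 2.184 pp.
TFP growth = 7.2 − 5.242 = 1.958%.

1.96%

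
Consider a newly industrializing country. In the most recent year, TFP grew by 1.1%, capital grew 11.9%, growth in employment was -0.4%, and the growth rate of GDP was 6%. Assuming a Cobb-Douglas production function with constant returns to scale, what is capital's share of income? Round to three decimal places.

α = 0.431

gY = gA + α·gK + (1−α)·gL, so gY − gA − gL = α(gK − gL).
6 − 1.1 + 0.4 = α × (11.9 − (-0.4)).
5.3 = 12.3 α, so α = 0.43089.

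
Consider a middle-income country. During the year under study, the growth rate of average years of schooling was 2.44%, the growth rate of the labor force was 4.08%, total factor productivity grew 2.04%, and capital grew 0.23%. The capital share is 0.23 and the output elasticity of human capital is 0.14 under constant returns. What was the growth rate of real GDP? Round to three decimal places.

5.005%

Labor's share = 1 − 0.23 − 0.14 = 0.63.
Capital: 0.23 × 0.23 = 0.0529 pp.
Average years of schooling: 0.14 × 2.44 = 0.3416 pp.
The labor force: 0.63 × 4.08 = 2.5704 pp.
Output growth = 2.04 + 2.9649 = 5.0049%.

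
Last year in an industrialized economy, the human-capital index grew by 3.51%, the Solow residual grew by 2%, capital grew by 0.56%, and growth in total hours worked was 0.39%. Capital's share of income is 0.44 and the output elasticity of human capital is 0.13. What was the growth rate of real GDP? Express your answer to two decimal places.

2.87%

Labor's share = 1 − 0.44 − 0.13 = 0.43.
Capital: 0.44 × 0.56 = 0.2464 pp.
The human-capital index: 0.13 × 3.51 = 0.4563 pp.
Total hours worked: 0.43 × 0.39 = 0.1677 pp.
Output growth = 2 + 0.8704 = 2.8704%.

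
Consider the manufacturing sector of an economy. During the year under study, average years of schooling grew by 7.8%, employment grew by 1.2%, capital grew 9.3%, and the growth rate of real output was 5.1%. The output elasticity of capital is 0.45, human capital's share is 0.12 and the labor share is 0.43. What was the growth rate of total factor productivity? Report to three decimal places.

-0.537%

Labor's share = 1 − 0.45 − 0.12 = 0.43.
Capital: 0.45 × 9.3 = 4.185 pp.
Average years of schooling: 0.12 × 7.8 = 0.936 pp.
Employment: 0.43 × 1.2 = 0.516 pp.
TFP growth = 5.1 − 5.637 = -0.537%.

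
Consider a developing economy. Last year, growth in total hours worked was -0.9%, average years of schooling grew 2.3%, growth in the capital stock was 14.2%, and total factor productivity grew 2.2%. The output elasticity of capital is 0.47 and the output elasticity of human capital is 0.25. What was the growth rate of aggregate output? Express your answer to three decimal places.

9.197%

Labor's share = 1 − 0.47 − 0.25 = 0.28.
The capital stock: 0.47 × 14.2 = 6.674 pp.
Average years of schooling: 0.25 × 2.3 = 0.575 pp.
Total hours worked: 0.28 × (-0.9) = -0.252 pp.
Output growth = 2.2 + 6.997 = 9.197%.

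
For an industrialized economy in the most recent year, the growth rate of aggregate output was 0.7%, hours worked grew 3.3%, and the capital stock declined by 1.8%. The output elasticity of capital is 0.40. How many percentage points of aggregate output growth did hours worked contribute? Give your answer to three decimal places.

Labor's share = 1 − 0.4 = 0.6.
Contribution = share × growth = 0.6 × 3.3 = 1.98 pp.

1.980 percentage points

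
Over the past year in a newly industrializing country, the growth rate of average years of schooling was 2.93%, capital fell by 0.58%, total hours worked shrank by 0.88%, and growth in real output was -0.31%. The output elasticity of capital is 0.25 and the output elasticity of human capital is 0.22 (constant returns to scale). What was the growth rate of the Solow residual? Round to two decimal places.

Labor's share = 1 − 0.25 − 0.22 = 0.53.
Capital: 0.25 × (-0.58) = -0.145 pp.
Average years of schooling: 0.22 × 2.93 = 0.6446 pp.
Total hours worked: 0.53 × (-0.88) = -0.4664 pp.
TFP growth = -0.31 − 0.0332 = -0.3432%.

-0.34%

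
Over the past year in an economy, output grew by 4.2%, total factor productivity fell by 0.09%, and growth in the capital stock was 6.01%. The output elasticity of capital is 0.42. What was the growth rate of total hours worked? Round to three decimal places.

Labor's share = 1 − 0.42 = 0.58.
gY = gA + 0.42×6.01 + 0.58×g.
0.58×g = 4.2 + 0.09 − 2.5242 = 1.7658.
g = 1.7658 / 0.58 = 3.04448%.

3.044%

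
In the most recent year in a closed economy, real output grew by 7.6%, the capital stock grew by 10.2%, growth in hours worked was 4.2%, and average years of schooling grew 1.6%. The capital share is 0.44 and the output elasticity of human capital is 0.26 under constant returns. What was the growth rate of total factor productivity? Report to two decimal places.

1.44%

Labor's share = 1 − 0.44 − 0.26 = 0.3.
The capital stock: 0.44 × 10.2 = 4.488 pp.
Average years of schooling: 0.26 × 1.6 = 0.416 pp.
Hours worked: 0.3 × 4.2 = 1.26 pp.
TFP growth = 7.6 − 6.164 = 1.436%.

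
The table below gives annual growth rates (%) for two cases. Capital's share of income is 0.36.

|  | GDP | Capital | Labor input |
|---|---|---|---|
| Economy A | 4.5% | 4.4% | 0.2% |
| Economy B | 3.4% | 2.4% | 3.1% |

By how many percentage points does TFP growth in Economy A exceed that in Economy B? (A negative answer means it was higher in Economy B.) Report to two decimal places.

2.24 percentage points

Labor's share = 1 − 0.36 = 0.64.
Economy A: TFP = 4.5 − 1.584 − 0.128 = 2.788%.
Economy B: TFP = 3.4 − 0.864 − 1.984 = 0.552%.
Difference = 2.788 − (0.552) = 2.236 pp.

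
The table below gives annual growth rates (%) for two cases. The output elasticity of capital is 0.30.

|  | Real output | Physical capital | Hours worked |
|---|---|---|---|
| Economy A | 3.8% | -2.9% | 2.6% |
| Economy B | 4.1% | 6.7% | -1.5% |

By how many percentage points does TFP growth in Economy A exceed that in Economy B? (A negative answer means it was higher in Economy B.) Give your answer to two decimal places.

Labor's share = 1 − 0.3 = 0.7.
Economy A: TFP = 3.8 + 0.87 − 1.82 = 2.85%.
Economy B: TFP = 4.1 − 2.01 + 1.05 = 3.14%.
Difference = 2.85 − (3.14) = -0.29 pp.

-0.29 percentage points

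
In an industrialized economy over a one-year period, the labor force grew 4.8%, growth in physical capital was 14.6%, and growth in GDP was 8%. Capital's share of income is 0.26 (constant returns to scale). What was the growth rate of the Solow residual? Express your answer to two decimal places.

Labor's share = 1 − 0.26 = 0.74.
Physical capital: 0.26 × 14.6 = 3.796 pp.
The labor force: 0.74 × 4.8 = 3.552 pp.
TFP growth = 8 − 7.348 = 0.652%.

0.65%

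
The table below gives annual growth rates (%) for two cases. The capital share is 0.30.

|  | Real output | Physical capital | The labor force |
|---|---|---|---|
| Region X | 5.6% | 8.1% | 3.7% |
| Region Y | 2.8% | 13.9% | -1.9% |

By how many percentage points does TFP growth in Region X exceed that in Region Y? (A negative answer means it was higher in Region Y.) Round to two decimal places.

Labor's share = 1 − 0.3 = 0.7.
Region X: TFP = 5.6 − 2.43 − 2.59 = 0.58%.
Region Y: TFP = 2.8 − 4.17 + 1.33 = -0.04%.
Difference = 0.58 − (-0.04) = 0.62 pp.

0.62 percentage points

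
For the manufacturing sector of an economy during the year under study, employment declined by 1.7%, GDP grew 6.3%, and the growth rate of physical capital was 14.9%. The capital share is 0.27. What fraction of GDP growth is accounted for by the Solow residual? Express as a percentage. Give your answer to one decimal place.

Labor's share = 1 − 0.27 = 0.73.
Physical capital: 0.27 × 14.9 = 4.023 pp.
Employment: 0.73 × (-1.7) = -1.241 pp.
TFP growth = 6.3 − 2.782 = 3.518%.
TFP share of growth = 3.518 / 6.3 × 100 = 55.841%.

The Solow residual accounted for 55.8% of growth.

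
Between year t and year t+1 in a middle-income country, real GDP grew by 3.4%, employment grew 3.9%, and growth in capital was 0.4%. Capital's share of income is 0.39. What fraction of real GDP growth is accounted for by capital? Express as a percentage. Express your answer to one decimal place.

Capital contributed 0.39 × 0.4 = 0.156 pp.
Share of growth = 0.156 / 3.4 × 100 = 4.588%.

4.6%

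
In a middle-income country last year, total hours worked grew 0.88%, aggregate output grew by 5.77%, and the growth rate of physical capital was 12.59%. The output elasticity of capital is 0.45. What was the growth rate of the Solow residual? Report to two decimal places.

Labor's share = 1 − 0.45 = 0.55.
Physical capital: 0.45 × 12.59 = 5.6655 pp.
Total hours worked: 0.55 × 0.88 = 0.484 pp.
TFP growth = 5.77 − 6.1495 = -0.3795%.

-0.38%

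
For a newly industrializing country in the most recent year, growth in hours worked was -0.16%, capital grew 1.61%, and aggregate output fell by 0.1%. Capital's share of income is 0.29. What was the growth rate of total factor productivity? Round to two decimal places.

Labor's share = 1 − 0.29 = 0.71.
Capital: 0.29 × 1.61 = 0.4669 pp.
Hours worked: 0.71 × (-0.16) = -0.1136 pp.
TFP growth = -0.1 − 0.3533 = -0.4533%.

-0.45%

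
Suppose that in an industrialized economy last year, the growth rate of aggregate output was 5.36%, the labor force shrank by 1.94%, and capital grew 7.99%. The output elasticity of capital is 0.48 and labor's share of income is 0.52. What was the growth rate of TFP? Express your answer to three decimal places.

Labor's share = 1 − 0.48 = 0.52.
Capital: 0.48 × 7.99 = 3.8352 pp.
The labor force: 0.52 × (-1.94) = -1.0088 pp.
TFP growth = 5.36 − 2.8264 = 2.5336%.

2.534%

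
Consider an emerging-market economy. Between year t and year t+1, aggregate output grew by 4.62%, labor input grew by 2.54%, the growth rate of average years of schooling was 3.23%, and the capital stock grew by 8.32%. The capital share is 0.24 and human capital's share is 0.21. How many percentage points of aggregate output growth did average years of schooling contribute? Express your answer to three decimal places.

0.678

Contribution = share × growth = 0.21 × 3.23 = 0.6783 pp.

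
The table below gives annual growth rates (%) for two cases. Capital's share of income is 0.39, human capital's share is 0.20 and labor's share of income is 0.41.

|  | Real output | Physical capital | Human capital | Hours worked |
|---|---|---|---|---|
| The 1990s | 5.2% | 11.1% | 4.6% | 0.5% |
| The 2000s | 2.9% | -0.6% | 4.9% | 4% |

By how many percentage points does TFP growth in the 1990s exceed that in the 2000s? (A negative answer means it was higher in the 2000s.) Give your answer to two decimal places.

-0.77 percentage points

Labor's share = 1 − 0.39 − 0.2 = 0.41.
The 1990s: TFP = 5.2 − 4.329 − 0.92 − 0.205 = -0.254%.
The 2000s: TFP = 2.9 + 0.234 − 0.98 − 1.64 = 0.514%.
Difference = -0.254 − (0.514) = -0.768 pp.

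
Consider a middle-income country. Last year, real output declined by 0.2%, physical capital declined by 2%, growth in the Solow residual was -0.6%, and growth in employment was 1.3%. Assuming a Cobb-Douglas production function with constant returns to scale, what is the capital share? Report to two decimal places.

The capital share is 0.27.

gY = gA + α·gK + (1−α)·gL, so gY − gA − gL = α(gK − gL).
-0.2 + 0.6 − 1.3 = α × (-2 − 1.3).
-0.9 = -3.3 α, so α = 0.2727.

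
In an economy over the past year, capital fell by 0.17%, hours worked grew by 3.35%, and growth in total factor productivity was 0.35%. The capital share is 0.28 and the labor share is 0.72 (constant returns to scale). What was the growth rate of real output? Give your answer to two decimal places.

Labor's share = 1 − 0.28 = 0.72.
Capital: 0.28 × (-0.17) = -0.0476 pp.
Hours worked: 0.72 × 3.35 = 2.412 pp.
Output growth = 0.35 + 2.3644 = 2.7144%.

2.71%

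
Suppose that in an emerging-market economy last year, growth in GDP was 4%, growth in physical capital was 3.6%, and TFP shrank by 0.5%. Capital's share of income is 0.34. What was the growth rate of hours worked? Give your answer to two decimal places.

4.96%

Labor's share = 1 − 0.34 = 0.66.
gY = gA + 0.34×3.6 + 0.66×g.
0.66×g = 4 + 0.5 − 1.224 = 3.276.
g = 3.276 / 0.66 = 4.9636%.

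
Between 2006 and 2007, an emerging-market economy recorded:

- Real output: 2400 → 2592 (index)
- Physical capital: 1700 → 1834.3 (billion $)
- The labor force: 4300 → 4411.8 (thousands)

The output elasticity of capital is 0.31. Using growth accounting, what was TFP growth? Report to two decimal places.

3.76%

Real output growth = (2592 − 2400) / 2400 = 8%.
Physical capital growth = (1834.3 − 1700) / 1700 = 7.9%.
The labor force growth = (4411.8 − 4300) / 4300 = 2.6%.
Labor's share = 1 − 0.31 = 0.69.
Physical capital: 0.31 × 7.9 = 2.449 pp.
The labor force: 0.69 × 2.6 = 1.794 pp.
TFP growth = 8 − 4.243 = 3.757%.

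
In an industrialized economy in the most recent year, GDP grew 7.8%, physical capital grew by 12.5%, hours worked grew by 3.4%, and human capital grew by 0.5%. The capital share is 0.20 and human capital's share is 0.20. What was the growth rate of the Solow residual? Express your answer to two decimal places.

The Solow residual growth was 3.16%.

Labor's share = 1 − 0.2 − 0.2 = 0.6.
Physical capital: 0.2 × 12.5 = 2.5 pp.
Human capital: 0.2 × 0.5 = 0.1 pp.
Hours worked: 0.6 × 3.4 = 2.04 pp.
TFP growth = 7.8 − 4.64 = 3.16%.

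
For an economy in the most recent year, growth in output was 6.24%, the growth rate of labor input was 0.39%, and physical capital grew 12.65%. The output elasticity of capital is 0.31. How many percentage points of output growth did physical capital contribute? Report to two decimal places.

3.92 percentage points

Contribution = share × growth = 0.31 × 12.65 = 3.9215 pp.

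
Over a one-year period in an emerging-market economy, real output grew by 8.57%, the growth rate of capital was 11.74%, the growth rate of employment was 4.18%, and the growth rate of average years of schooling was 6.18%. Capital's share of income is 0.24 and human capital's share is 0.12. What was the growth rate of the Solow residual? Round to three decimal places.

The Solow residual grew 2.336%.

Labor's share = 1 − 0.24 − 0.12 = 0.64.
Capital: 0.24 × 11.74 = 2.8176 pp.
Average years of schooling: 0.12 × 6.18 = 0.7416 pp.
Employment: 0.64 × 4.18 = 2.6752 pp.
TFP growth = 8.57 − 6.2344 = 2.3356%.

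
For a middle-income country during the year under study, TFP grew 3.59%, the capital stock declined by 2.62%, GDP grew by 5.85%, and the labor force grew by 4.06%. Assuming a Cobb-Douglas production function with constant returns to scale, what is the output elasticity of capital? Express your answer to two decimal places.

gY = gA + α·gK + (1−α)·gL, so gY − gA − gL = α(gK − gL).
5.85 − 3.59 − 4.06 = α × (-2.62 − 4.06).
-1.8 = -6.68 α, so α = 0.2695.

α = 0.27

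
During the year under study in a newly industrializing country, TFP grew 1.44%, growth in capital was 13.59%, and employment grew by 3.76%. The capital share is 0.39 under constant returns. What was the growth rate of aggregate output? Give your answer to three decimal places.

Aggregate output growth was 9.034%.

Labor's share = 1 − 0.39 = 0.61.
Capital: 0.39 × 13.59 = 5.3001 pp.
Employment: 0.61 × 3.76 = 2.2936 pp.
Output growth = 1.44 + 7.5937 = 9.0337%.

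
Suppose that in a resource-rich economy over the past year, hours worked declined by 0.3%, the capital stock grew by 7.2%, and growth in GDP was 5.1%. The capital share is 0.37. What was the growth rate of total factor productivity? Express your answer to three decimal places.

Labor's share = 1 − 0.37 = 0.63.
The capital stock: 0.37 × 7.2 = 2.664 pp.
Hours worked: 0.63 × (-0.3) = -0.189 pp.
TFP growth = 5.1 − 2.475 = 2.625%.

Total factor productivity growth was 2.625%.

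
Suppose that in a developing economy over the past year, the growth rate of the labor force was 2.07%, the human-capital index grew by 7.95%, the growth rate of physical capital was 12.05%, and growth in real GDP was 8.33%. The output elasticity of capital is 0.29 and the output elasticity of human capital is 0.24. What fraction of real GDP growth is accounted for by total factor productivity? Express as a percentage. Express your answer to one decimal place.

Labor's share = 1 − 0.29 − 0.24 = 0.47.
Physical capital: 0.29 × 12.05 = 3.4945 pp.
The human-capital index: 0.24 × 7.95 = 1.908 pp.
The labor force: 0.47 × 2.07 = 0.9729 pp.
TFP growth = 8.33 − 6.3754 = 1.9546%.
TFP share of growth = 1.9546 / 8.33 × 100 = 23.465%.

23.5%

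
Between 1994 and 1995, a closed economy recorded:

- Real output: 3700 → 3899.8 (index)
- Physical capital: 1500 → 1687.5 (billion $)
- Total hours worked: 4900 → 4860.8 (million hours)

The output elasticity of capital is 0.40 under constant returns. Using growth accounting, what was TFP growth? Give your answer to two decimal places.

Real output growth = (3899.8 − 3700) / 3700 = 5.4%.
Physical capital growth = (1687.5 − 1500) / 1500 = 12.5%.
Total hours worked growth = (4860.8 − 4900) / 4900 = -0.8%.
Labor's share = 1 − 0.4 = 0.6.
Physical capital: 0.4 × 12.5 = 5 pp.
Total hours worked: 0.6 × (-0.8) = -0.48 pp.
TFP growth = 5.4 − 4.52 = 0.88%.

0.88%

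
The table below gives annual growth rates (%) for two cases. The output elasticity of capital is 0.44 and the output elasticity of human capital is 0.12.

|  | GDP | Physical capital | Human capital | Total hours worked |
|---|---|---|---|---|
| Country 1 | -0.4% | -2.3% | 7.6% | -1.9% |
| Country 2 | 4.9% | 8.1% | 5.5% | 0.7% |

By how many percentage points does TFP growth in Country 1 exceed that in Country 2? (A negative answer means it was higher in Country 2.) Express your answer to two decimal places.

Labor's share = 1 − 0.44 − 0.12 = 0.44.
Country 1: TFP = -0.4 + 1.012 − 0.912 + 0.836 = 0.536%.
Country 2: TFP = 4.9 − 3.564 − 0.66 − 0.308 = 0.368%.
Difference = 0.536 − (0.368) = 0.168 pp.

0.17 percentage points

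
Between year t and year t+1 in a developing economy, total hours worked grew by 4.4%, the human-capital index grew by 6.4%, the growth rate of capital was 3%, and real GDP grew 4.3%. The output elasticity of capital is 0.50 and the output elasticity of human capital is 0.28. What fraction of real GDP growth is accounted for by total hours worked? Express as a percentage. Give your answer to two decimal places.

Labor's share = 1 − 0.5 − 0.28 = 0.22.
Total hours worked contributed 0.22 × 4.4 = 0.968 pp.
Share of growth = 0.968 / 4.3 × 100 = 22.5116%.

Total hours worked accounted for 22.51% of growth.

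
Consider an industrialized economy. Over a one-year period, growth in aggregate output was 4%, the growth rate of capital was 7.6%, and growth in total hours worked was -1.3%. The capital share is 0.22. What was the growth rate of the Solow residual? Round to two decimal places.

Labor's share = 1 − 0.22 = 0.78.
Capital: 0.22 × 7.6 = 1.672 pp.
Total hours worked: 0.78 × (-1.3) = -1.014 pp.
TFP growth = 4 − 0.658 = 3.342%.

3.34%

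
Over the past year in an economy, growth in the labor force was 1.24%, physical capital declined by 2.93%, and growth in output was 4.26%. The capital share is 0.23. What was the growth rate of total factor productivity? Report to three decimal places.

Labor's share = 1 − 0.23 = 0.77.
Physical capital: 0.23 × (-2.93) = -0.6739 pp.
The labor force: 0.77 × 1.24 = 0.9548 pp.
TFP growth = 4.26 − 0.2809 = 3.9791%.

Total factor productivity growth was 3.979%.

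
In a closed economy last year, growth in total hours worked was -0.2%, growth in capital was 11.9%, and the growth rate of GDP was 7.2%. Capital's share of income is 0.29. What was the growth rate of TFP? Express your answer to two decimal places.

3.89%

Labor's share = 1 − 0.29 = 0.71.
Capital: 0.29 × 11.9 = 3.451 pp.
Total hours worked: 0.71 × (-0.2) = -0.142 pp.
TFP growth = 7.2 − 3.309 = 3.891%.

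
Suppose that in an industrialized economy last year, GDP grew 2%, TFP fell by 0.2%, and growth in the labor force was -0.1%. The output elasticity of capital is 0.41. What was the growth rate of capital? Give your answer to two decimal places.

Capital grew 5.51%.

Labor's share = 1 − 0.41 = 0.59.
gY = gA + 0.59×(-0.1) + 0.41×g.
0.41×g = 2 + 0.2 + 0.059 = 2.259.
g = 2.259 / 0.41 = 5.5098%.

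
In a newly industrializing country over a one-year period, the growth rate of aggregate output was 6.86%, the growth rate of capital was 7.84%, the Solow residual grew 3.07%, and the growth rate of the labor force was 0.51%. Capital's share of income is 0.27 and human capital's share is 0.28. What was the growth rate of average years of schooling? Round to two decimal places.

Labor's share = 1 − 0.27 − 0.28 = 0.45.
gY = gA + 0.27×7.84 + 0.45×0.51 + 0.28×g.
0.28×g = 6.86 − 3.07 − 2.3463 = 1.4437.
g = 1.4437 / 0.28 = 5.1561%.

Average years of schooling growth was 5.16%.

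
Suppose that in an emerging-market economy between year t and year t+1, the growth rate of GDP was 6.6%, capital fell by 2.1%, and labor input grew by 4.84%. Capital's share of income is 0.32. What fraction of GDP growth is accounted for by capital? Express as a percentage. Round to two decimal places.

Capital contributed 0.32 × (-2.1) = -0.672 pp.
Share of growth = -0.672 / 6.6 × 100 = -10.1818%.

-10.18%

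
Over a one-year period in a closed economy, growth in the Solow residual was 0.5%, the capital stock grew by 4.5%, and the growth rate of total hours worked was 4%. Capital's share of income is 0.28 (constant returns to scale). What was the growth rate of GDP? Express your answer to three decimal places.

Labor's share = 1 − 0.28 = 0.72.
The capital stock: 0.28 × 4.5 = 1.26 pp.
Total hours worked: 0.72 × 4 = 2.88 pp.
Output growth = 0.5 + 4.14 = 4.64%.

GDP grew 4.640%.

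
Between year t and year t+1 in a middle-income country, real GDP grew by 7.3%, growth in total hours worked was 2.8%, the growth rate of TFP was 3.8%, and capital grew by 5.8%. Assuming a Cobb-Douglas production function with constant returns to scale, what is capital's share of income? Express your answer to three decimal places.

gY = gA + α·gK + (1−α)·gL, so gY − gA − gL = α(gK − gL).
7.3 − 3.8 − 2.8 = α × (5.8 − 2.8).
0.7 = 3 α, so α = 0.23333.

α = 0.233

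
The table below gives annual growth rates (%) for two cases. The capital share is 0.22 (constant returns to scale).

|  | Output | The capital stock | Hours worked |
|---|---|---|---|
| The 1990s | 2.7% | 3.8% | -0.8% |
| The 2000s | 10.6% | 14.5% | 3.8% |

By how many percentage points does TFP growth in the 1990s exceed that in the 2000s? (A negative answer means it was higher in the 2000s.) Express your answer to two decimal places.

-1.96 percentage points

Labor's share = 1 − 0.22 = 0.78.
The 1990s: TFP = 2.7 − 0.836 + 0.624 = 2.488%.
The 2000s: TFP = 10.6 − 3.19 − 2.964 = 4.446%.
Difference = 2.488 − (4.446) = -1.958 pp.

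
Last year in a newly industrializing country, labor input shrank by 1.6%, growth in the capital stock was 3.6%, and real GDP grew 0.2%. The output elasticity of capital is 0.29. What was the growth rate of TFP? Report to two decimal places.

Labor's share = 1 − 0.29 = 0.71.
The capital stock: 0.29 × 3.6 = 1.044 pp.
Labor input: 0.71 × (-1.6) = -1.136 pp.
TFP growth = 0.2 + 0.092 = 0.292%.

TFP grew 0.29%.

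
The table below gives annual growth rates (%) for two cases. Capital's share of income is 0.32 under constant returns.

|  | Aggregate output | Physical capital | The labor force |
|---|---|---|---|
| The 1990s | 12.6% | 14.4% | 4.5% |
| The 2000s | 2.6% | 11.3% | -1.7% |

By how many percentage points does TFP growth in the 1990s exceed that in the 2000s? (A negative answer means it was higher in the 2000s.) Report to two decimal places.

Labor's share = 1 − 0.32 = 0.68.
The 1990s: TFP = 12.6 − 4.608 − 3.06 = 4.932%.
The 2000s: TFP = 2.6 − 3.616 + 1.156 = 0.14%.
Difference = 4.932 − (0.14) = 4.792 pp.

4.79 percentage points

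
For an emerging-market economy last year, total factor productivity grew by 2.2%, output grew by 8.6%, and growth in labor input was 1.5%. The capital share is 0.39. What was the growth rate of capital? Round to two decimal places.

14.06%

Labor's share = 1 − 0.39 = 0.61.
gY = gA + 0.61×1.5 + 0.39×g.
0.39×g = 8.6 − 2.2 − 0.915 = 5.485.
g = 5.485 / 0.39 = 14.0641%.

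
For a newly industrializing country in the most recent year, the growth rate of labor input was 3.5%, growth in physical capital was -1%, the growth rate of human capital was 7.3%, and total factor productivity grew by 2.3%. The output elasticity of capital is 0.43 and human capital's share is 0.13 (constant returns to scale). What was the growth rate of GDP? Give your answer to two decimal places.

GDP grew 4.36%.

Labor's share = 1 − 0.43 − 0.13 = 0.44.
Physical capital: 0.43 × (-1) = -0.43 pp.
Human capital: 0.13 × 7.3 = 0.949 pp.
Labor input: 0.44 × 3.5 = 1.54 pp.
Output growth = 2.3 + 2.059 = 4.359%.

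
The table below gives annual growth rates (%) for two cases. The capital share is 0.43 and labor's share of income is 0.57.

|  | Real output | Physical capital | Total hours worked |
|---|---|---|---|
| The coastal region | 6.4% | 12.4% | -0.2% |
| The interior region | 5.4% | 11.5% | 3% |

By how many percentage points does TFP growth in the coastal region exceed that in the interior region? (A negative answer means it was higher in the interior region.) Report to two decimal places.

Labor's share = 1 − 0.43 = 0.57.
The coastal region: TFP = 6.4 − 5.332 + 0.114 = 1.182%.
The interior region: TFP = 5.4 − 4.945 − 1.71 = -1.255%.
Difference = 1.182 − (-1.255) = 2.437 pp.

2.44 percentage points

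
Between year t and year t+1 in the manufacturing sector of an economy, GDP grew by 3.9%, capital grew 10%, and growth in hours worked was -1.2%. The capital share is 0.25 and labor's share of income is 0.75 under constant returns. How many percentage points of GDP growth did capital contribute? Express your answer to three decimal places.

2.500 percentage points

Contribution = share × growth = 0.25 × 10 = 2.5 pp.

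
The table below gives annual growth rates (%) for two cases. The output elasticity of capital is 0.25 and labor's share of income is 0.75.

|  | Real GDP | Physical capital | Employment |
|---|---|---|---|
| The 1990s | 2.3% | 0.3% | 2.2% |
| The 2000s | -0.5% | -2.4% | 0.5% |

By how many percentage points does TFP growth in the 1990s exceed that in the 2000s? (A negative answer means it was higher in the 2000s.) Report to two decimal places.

Labor's share = 1 − 0.25 = 0.75.
The 1990s: TFP = 2.3 − 0.075 − 1.65 = 0.575%.
The 2000s: TFP = -0.5 + 0.6 − 0.375 = -0.275%.
Difference = 0.575 − (-0.275) = 0.85 pp.

0.85 percentage points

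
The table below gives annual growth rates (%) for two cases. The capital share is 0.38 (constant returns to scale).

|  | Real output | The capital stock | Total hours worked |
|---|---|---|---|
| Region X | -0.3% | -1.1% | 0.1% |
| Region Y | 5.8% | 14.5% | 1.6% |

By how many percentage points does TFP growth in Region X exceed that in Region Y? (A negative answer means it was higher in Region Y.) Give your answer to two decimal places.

Labor's share = 1 − 0.38 = 0.62.
Region X: TFP = -0.3 + 0.418 − 0.062 = 0.056%.
Region Y: TFP = 5.8 − 5.51 − 0.992 = -0.702%.
Difference = 0.056 − (-0.702) = 0.758 pp.

0.76 percentage points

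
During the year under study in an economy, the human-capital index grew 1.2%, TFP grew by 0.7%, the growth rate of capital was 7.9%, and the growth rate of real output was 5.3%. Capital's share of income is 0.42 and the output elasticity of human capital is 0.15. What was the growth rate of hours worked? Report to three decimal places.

2.563%

Labor's share = 1 − 0.42 − 0.15 = 0.43.
gY = gA + 0.42×7.9 + 0.15×1.2 + 0.43×g.
0.43×g = 5.3 − 0.7 − 3.498 = 1.102.
g = 1.102 / 0.43 = 2.56279%.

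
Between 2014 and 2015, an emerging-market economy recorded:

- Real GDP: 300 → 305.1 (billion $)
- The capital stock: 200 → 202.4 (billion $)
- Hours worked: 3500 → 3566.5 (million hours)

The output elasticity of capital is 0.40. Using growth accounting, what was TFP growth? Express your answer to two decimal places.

Real GDP growth = (305.1 − 300) / 300 = 1.7%.
The capital stock growth = (202.4 − 200) / 200 = 1.2%.
Hours worked growth = (3566.5 − 3500) / 3500 = 1.9%.
Labor's share = 1 − 0.4 = 0.6.
The capital stock: 0.4 × 1.2 = 0.48 pp.
Hours worked: 0.6 × 1.9 = 1.14 pp.
TFP growth = 1.7 − 1.62 = 0.08%.

0.08%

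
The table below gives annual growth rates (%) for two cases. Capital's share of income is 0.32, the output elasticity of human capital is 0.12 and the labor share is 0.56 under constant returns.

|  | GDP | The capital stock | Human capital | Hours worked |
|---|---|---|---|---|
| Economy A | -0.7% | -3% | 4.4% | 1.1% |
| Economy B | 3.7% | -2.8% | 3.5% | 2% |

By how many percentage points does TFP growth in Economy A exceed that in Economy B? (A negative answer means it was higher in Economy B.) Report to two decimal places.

Labor's share = 1 − 0.32 − 0.12 = 0.56.
Economy A: TFP = -0.7 + 0.96 − 0.528 − 0.616 = -0.884%.
Economy B: TFP = 3.7 + 0.896 − 0.42 − 1.12 = 3.056%.
Difference = -0.884 − (3.056) = -3.94 pp.

-3.94 percentage points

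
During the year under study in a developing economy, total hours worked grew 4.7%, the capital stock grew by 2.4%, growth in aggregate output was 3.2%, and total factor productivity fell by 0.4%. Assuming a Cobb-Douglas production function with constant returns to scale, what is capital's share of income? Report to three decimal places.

gY = gA + α·gK + (1−α)·gL, so gY − gA − gL = α(gK − gL).
3.2 + 0.4 − 4.7 = α × (2.4 − 4.7).
-1.1 = -2.3 α, so α = 0.47826.

0.478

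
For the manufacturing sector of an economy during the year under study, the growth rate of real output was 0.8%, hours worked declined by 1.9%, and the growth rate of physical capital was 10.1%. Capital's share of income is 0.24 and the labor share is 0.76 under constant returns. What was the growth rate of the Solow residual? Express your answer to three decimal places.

-0.180%

Labor's share = 1 − 0.24 = 0.76.
Physical capital: 0.24 × 10.1 = 2.424 pp.
Hours worked: 0.76 × (-1.9) = -1.444 pp.
TFP growth = 0.8 − 0.98 = -0.18%.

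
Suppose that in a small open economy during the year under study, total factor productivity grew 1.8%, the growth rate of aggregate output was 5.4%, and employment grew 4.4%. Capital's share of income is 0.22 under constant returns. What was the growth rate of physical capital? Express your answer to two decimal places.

Physical capital grew 0.76%.

Labor's share = 1 − 0.22 = 0.78.
gY = gA + 0.78×4.4 + 0.22×g.
0.22×g = 5.4 − 1.8 − 3.432 = 0.168.
g = 0.168 / 0.22 = 0.7636%.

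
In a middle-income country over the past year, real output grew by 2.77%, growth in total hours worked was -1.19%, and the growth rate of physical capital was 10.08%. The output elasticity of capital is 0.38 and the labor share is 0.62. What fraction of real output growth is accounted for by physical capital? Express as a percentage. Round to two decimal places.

Physical capital accounted for 138.28% of growth.

Physical capital contributed 0.38 × 10.08 = 3.8304 pp.
Share of growth = 3.8304 / 2.77 × 100 = 138.2816%.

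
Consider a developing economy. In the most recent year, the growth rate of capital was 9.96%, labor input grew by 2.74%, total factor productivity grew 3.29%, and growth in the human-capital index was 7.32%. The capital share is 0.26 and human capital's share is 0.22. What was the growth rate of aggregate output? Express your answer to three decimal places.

Labor's share = 1 − 0.26 − 0.22 = 0.52.
Capital: 0.26 × 9.96 = 2.5896 pp.
The human-capital index: 0.22 × 7.32 = 1.6104 pp.
Labor input: 0.52 × 2.74 = 1.4248 pp.
Output growth = 3.29 + 5.6248 = 8.9148%.

8.915%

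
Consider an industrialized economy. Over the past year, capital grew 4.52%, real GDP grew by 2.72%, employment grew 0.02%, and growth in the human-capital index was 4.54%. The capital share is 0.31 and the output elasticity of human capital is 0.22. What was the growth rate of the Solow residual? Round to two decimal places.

0.31%

Labor's share = 1 − 0.31 − 0.22 = 0.47.
Capital: 0.31 × 4.52 = 1.4012 pp.
The human-capital index: 0.22 × 4.54 = 0.9988 pp.
Employment: 0.47 × 0.02 = 0.0094 pp.
TFP growth = 2.72 − 2.4094 = 0.3106%.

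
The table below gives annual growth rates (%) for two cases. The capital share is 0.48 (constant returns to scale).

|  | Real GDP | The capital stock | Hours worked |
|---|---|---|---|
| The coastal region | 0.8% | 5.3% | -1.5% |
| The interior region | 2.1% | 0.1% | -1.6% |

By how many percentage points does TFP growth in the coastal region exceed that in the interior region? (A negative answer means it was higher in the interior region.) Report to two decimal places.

Labor's share = 1 − 0.48 = 0.52.
The coastal region: TFP = 0.8 − 2.544 + 0.78 = -0.964%.
The interior region: TFP = 2.1 − 0.048 + 0.832 = 2.884%.
Difference = -0.964 − (2.884) = -3.848 pp.

-3.85 percentage points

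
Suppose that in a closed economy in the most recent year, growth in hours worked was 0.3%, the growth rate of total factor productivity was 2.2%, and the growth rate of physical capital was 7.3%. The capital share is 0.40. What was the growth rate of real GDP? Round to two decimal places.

Labor's share = 1 − 0.4 = 0.6.
Physical capital: 0.4 × 7.3 = 2.92 pp.
Hours worked: 0.6 × 0.3 = 0.18 pp.
Output growth = 2.2 + 3.1 = 5.3%.

Real GDP grew 5.30%.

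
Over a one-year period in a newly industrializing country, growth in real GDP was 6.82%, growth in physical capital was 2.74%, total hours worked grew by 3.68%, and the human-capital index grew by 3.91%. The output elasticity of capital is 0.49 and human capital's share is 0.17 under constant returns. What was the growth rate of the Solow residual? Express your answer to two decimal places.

Labor's share = 1 − 0.49 − 0.17 = 0.34.
Physical capital: 0.49 × 2.74 = 1.3426 pp.
The human-capital index: 0.17 × 3.91 = 0.6647 pp.
Total hours worked: 0.34 × 3.68 = 1.2512 pp.
TFP growth = 6.82 − 3.2585 = 3.5615%.

The Solow residual growth was 3.56%.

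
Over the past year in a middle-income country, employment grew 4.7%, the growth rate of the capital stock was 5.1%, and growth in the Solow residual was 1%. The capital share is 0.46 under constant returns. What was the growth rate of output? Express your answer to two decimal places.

5.88%

Labor's share = 1 − 0.46 = 0.54.
The capital stock: 0.46 × 5.1 = 2.346 pp.
Employment: 0.54 × 4.7 = 2.538 pp.
Output growth = 1 + 4.884 = 5.884%.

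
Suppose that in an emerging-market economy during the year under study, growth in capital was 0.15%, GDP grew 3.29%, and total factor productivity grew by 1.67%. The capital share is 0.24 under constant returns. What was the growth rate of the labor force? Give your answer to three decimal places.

Labor's share = 1 − 0.24 = 0.76.
gY = gA + 0.24×0.15 + 0.76×g.
0.76×g = 3.29 − 1.67 − 0.036 = 1.584.
g = 1.584 / 0.76 = 2.08421%.

The labor force grew 2.084%.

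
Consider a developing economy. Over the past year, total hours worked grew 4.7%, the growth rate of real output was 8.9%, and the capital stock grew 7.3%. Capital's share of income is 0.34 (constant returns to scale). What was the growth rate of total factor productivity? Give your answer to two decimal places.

3.32%

Labor's share = 1 − 0.34 = 0.66.
The capital stock: 0.34 × 7.3 = 2.482 pp.
Total hours worked: 0.66 × 4.7 = 3.102 pp.
TFP growth = 8.9 − 5.584 = 3.316%.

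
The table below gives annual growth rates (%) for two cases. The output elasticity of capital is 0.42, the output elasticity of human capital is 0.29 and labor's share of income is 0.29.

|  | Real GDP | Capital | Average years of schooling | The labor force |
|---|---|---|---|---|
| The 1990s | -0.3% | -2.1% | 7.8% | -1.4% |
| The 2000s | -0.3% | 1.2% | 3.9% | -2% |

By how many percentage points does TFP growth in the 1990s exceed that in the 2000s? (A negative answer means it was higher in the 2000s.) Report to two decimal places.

Labor's share = 1 − 0.42 − 0.29 = 0.29.
The 1990s: TFP = -0.3 + 0.882 − 2.262 + 0.406 = -1.274%.
The 2000s: TFP = -0.3 − 0.504 − 1.131 + 0.58 = -1.355%.
Difference = -1.274 − (-1.355) = 0.081 pp.

0.08 percentage points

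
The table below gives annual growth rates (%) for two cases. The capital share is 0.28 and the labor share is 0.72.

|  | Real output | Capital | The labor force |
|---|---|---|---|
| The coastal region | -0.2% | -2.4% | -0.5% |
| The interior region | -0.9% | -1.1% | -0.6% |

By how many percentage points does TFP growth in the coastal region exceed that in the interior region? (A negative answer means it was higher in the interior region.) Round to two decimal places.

Labor's share = 1 − 0.28 = 0.72.
The coastal region: TFP = -0.2 + 0.672 + 0.36 = 0.832%.
The interior region: TFP = -0.9 + 0.308 + 0.432 = -0.16%.
Difference = 0.832 − (-0.16) = 0.992 pp.

0.99 percentage points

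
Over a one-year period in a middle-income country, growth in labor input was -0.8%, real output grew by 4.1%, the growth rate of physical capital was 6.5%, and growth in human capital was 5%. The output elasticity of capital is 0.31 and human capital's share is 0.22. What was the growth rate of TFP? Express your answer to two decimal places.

1.36%

Labor's share = 1 − 0.31 − 0.22 = 0.47.
Physical capital: 0.31 × 6.5 = 2.015 pp.
Human capital: 0.22 × 5 = 1.1 pp.
Labor input: 0.47 × (-0.8) = -0.376 pp.
TFP growth = 4.1 − 2.739 = 1.361%.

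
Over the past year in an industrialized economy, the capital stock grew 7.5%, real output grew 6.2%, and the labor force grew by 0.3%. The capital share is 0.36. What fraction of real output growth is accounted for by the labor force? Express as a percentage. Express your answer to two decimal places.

The labor force accounted for 3.10% of growth.

Labor's share = 1 − 0.36 = 0.64.
The labor force contributed 0.64 × 0.3 = 0.192 pp.
Share of growth = 0.192 / 6.2 × 100 = 3.0968%.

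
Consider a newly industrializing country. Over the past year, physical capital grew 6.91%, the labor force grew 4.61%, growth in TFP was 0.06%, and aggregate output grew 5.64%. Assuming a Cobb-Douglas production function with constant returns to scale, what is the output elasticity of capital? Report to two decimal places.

gY = gA + α·gK + (1−α)·gL, so gY − gA − gL = α(gK − gL).
5.64 − 0.06 − 4.61 = α × (6.91 − 4.61).
0.97 = 2.3 α, so α = 0.4217.

0.42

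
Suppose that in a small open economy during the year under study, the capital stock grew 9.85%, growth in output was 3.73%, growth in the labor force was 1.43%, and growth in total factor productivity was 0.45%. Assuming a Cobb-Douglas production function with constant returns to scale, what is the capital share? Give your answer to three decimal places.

gY = gA + α·gK + (1−α)·gL, so gY − gA − gL = α(gK − gL).
3.73 − 0.45 − 1.43 = α × (9.85 − 1.43).
1.85 = 8.42 α, so α = 0.21971.

0.220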